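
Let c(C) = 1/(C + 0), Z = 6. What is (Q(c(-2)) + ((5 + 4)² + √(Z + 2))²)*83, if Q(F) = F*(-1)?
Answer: 1090537/2 + 26892*√2 ≈ 5.8330e+5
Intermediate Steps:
c(C) = 1/C
Q(F) = -F
(Q(c(-2)) + ((5 + 4)² + √(Z + 2))²)*83 = (-1/(-2) + ((5 + 4)² + √(6 + 2))²)*83 = (-1*(-½) + (9² + √8)²)*83 = (½ + (81 + 2*√2)²)*83 = 83/2 + 83*(81 + 2*√2)²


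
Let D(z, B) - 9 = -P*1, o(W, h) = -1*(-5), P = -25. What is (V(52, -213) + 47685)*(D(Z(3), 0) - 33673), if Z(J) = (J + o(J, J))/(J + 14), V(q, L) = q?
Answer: -1605824943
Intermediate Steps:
o(W, h) = 5
Z(J) = (5 + J)/(14 + J) (Z(J) = (J + 5)/(J + 14) = (5 + J)/(14 + J))
D(z, B) = 34 (D(z, B) = 9 - 1*(-25)*1 = 9 + 25*1 = 9 + 25 = 34)
(V(52, -213) + 47685)*(D(Z(3), 0) - 33673) = (52 + 47685)*(34 - 33673) = 47737*(-33639) = -1605824943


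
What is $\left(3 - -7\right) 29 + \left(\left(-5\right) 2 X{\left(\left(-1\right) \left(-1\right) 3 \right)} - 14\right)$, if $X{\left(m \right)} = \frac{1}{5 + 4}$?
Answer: $\frac{2474}{9} \approx 274.89$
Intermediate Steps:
$X{\left(m \right)} = \frac{1}{9}$
$\left(3 - -7\right) 29 + \left(\left(-5\right) 2 X{\left(\left(-1\right) \left(-1\right) 3 \right)} - 14\right) = \left(3 - -7\right) 29 - \left(14 - \left(-5\right) 2 \cdot \frac{1}{9}\right) = \left(3 + 7\right) 29 - \frac{136}{9} = 10 \cdot 29 - \frac{136}{9} = 290 - \frac{136}{9} = \frac{2474}{9}$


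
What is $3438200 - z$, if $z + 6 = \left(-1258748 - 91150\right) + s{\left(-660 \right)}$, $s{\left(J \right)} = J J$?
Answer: $4352504$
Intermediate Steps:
$s{\left(J \right)} = J^{2}$
$z = -914304$ ($z = -6 + \left(\left(-1258748 - 91150\right) + \left(-660\right)^{2}\right) = -6 + \left(-1349898 + 435600\right) = -6 - 914298 = -914304$)
$3438200 - z = 3438200 - -914304 = 3438200 + 914304 = 4352504$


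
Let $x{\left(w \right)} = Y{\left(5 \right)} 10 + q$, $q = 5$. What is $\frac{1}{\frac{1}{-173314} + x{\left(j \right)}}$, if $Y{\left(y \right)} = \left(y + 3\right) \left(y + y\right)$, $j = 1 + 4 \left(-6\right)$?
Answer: $\frac{173314}{139517769} \approx 0.0012422$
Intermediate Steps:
$j = -23$ ($j = 1 - 24 = -23$)
$Y{\left(y \right)} = 2 y \left(3 + y\right)$ ($Y{\left(y \right)} = \left(3 + y\right) 2 y = 2 y \left(3 + y\right)$)
$x{\left(w \right)} = 805$ ($x{\left(w \right)} = 2 \cdot 5 \left(3 + 5\right) 10 + 5 = 2 \cdot 5 \cdot 8 \cdot 10 + 5 = 80 \cdot 10 + 5 = 800 + 5 = 805$)
$\frac{1}{\frac{1}{-173314} + x{\left(j \right)}} = \frac{1}{\frac{1}{-173314} + 805} = \frac{1}{- \frac{1}{173314} + 805} = \frac{1}{\frac{139517769}{173314}} = \frac{173314}{139517769}$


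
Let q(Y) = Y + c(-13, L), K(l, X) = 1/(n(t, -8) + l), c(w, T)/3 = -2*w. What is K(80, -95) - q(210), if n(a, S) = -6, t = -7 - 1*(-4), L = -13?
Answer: -21311/74 ≈ -287.99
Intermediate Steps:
t = -3 (t = -7 + 4 = -3)
c(w, T) = -6*w (c(w, T) = 3*(-2*w) = -6*w)
K(l, X) = 1/(-6 + l)
q(Y) = 78 + Y (q(Y) = Y - 6*(-13) = Y + 78 = 78 + Y)
K(80, -95) - q(210) = 1/(-6 + 80) - (78 + 210) = 1/74 - 1*288 = 1/74 - 288 = -21311/74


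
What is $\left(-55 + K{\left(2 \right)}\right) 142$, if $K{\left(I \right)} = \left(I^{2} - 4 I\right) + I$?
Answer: $-8094$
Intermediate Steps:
$K{\left(I \right)} = I^{2} - 3 I$
$\left(-55 + K{\left(2 \right)}\right) 142 = \left(-55 + 2 \left(-3 + 2\right)\right) 142 = \left(-55 + 2 \left(-1\right)\right) 142 = \left(-55 - 2\right) 142 = \left(-57\right) 142 = -8094$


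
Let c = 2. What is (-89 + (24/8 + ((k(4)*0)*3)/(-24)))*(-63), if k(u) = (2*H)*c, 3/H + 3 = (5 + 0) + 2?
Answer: 5418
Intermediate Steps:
H = ¾ (H = 3/(-3 + ((5 + 0) + 2)) = 3/(-3 + (5 + 2)) = 3/(-3 + 7) = 3/4 = 3*(¼) = ¾ ≈ 0.75000)
k(u) = 3 (k(u) = (2*(¾))*2 = (3/2)*2 = 3)
(-89 + (24/8 + ((k(4)*0)*3)/(-24)))*(-63) = (-89 + (24/8 + ((3*0)*3)/(-24)))*(-63) = (-89 + (24*(⅛) + (0*3)*(-1/24)))*(-63) = (-89 + (3 + 0*(-1/24)))*(-63) = (-89 + (3 + 0))*(-63) = (-89 + 3)*(-63) = -86*(-63) = 5418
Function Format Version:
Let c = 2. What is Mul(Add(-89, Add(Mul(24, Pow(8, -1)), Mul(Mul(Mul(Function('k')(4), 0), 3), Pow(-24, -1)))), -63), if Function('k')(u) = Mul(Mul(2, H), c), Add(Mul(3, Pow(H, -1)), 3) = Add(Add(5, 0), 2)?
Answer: 5418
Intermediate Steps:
H = Rational(3, 4) (H = Mul(3, Pow(Add(-3, Add(Add(5, 0), 2)), -1)) = Mul(3, Pow(Add(-3, Add(5, 2)), -1)) = Mul(3, Pow(Add(-3, 7), -1)) = Mul(3, Pow(4, -1)) = Mul(3, Rational(1, 4)) = Rational(3, 4) ≈ 0.75000)
Function('k')(u) = 3 (Function('k')(u) = Mul(Mul(2, Rational(3, 4)), 2) = Mul(Rational(3, 2), 2) = 3)
Mul(Add(-89, Add(Mul(24, Pow(8, -1)), Mul(Mul(Mul(Function('k')(4), 0), 3), Pow(-24, -1)))), -63) = Mul(Add(-89, Add(Mul(24, Pow(8, -1)), Mul(Mul(Mul(3, 0), 3), Pow(-24, -1)))), -63) = Mul(Add(-89, Add(Mul(24, Rational(1, 8)), Mul(Mul(0, 3), Rational(-1, 24)))), -63) = Mul(Add(-89, Add(3, Mul(0, Rational(-1, 24)))), -63) = Mul(Add(-89, Add(3, 0)), -63) = Mul(Add(-89, 3), -63) = Mul(-86, -63) = 5418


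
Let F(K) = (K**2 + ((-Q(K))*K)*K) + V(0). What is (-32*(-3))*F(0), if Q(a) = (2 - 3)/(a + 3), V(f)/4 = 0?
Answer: 0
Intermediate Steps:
V(f) = 0 (V(f) = 4*0 = 0)
Q(a) = -1/(3 + a)
F(K) = K**2 + K**2/(3 + K) (F(K) = (K**2 + ((-(-1)/(3 + K))*K)*K) + 0 = (K**2 + (K/(3 + K))*K) + 0 = (K**2 + K**2/(3 + K)) + 0 = K**2 + K**2/(3 + K))
(-32*(-3))*F(0) = (-32*(-3))*(0**2*(4 + 0)/(3 + 0)) = 96*(0*4/3) = 96*(0*(1/3)*4) = 96*0 = 0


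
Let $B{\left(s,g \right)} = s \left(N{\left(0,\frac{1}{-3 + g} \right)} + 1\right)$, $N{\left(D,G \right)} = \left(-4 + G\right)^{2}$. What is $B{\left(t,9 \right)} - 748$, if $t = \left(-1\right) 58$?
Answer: $- \frac{29849}{18} \approx -1658.3$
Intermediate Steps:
$t = -58$
$B{\left(s,g \right)} = s \left(1 + \left(-4 + \frac{1}{-3 + g}\right)^{2}\right)$ ($B{\left(s,g \right)} = s \left(\left(-4 + \frac{1}{-3 + g}\right)^{2} + 1\right) = s \left(1 + \left(-4 + \frac{1}{-3 + g}\right)^{2}\right)$)
$B{\left(t,9 \right)} - 748 = \left(-58 - \frac{58 \left(-13 + 4 \cdot 9\right)^{2}}{\left(-3 + 9\right)^{2}}\right) - 748 = \left(-58 - \frac{58 \left(-13 + 36\right)^{2}}{36}\right) - 748 = \left(-58 - 58 \cdot 23^{2} \cdot \frac{1}{36}\right) - 748 = \left(-58 - 30682 \cdot \frac{1}{36}\right) - 748 = \left(-58 - \frac{15341}{18}\right) - 748 = - \frac{16385}{18} - 748 = - \frac{29849}{18}$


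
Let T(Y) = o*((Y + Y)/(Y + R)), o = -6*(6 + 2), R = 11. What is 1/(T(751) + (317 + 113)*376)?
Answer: 127/20521344 ≈ 6.1887e-6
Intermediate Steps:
o = -48 (o = -6*8 = -1*48 = -48)
T(Y) = -96*Y/(11 + Y) (T(Y) = -48*(Y + Y)/(Y + 11) = -48*2*Y/(11 + Y) = -96*Y/(11 + Y))
1/(T(751) + (317 + 113)*376) = 1/(-96*751/(11 + 751) + (317 + 113)*376) = 1/(-96*751/762 + 430*376) = 1/(-96*751*1/762 + 161680) = 1/(-12016/127 + 161680) = 1/(20521344/127) = 127/20521344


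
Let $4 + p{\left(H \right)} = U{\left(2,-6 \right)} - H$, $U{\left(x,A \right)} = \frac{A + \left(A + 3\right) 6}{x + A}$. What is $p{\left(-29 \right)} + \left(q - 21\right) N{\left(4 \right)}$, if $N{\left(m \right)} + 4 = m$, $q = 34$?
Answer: $31$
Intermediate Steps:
$N{\left(m \right)} = -4 + m$
$U{\left(x,A \right)} = \frac{18 + 7 A}{A + x}$ ($U{\left(x,A \right)} = \frac{A + \left(3 + A\right) 6}{A + x} = \frac{A + \left(18 + 6 A\right)}{A + x} = \frac{18 + 7 A}{A + x}$)
$p{\left(H \right)} = 2 - H$ ($p{\left(H \right)} = -4 - \left(H - \frac{18 + 7 \left(-6\right)}{-6 + 2}\right) = -4 - \left(H - \frac{18 - 42}{-4}\right) = -4 - \left(-6 + H\right) = 2 - H$)
$p{\left(-29 \right)} + \left(q - 21\right) N{\left(4 \right)} = \left(2 - -29\right) + \left(34 - 21\right) \left(-4 + 4\right) = \left(2 + 29\right) + 13 \cdot 0 = 31 + 0 = 31$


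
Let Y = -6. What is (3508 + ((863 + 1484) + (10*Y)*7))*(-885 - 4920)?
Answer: -31550175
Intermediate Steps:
(3508 + ((863 + 1484) + (10*Y)*7))*(-885 - 4920) = (3508 + ((863 + 1484) + (10*(-6))*7))*(-885 - 4920) = (3508 + (2347 - 60*7))*(-5805) = (3508 + (2347 - 420))*(-5805) = (3508 + 1927)*(-5805) = 5435*(-5805) = -31550175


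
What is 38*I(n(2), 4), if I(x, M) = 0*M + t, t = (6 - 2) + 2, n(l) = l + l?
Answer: 228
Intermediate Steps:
n(l) = 2*l
t = 6 (t = 4 + 2 = 6)
I(x, M) = 6 (I(x, M) = 0*M + 6 = 0 + 6 = 6)
38*I(n(2), 4) = 38*6 = 228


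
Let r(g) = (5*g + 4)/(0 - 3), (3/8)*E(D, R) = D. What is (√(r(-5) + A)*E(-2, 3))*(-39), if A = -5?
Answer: 208*√2 ≈ 294.16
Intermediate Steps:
E(D, R) = 8*D/3
r(g) = -4/3 - 5*g/3 (r(g) = (4 + 5*g)/(-3) = (4 + 5*g)*(-⅓) = -4/3 - 5*g/3)
(√(r(-5) + A)*E(-2, 3))*(-39) = (√((-4/3 - 5/3*(-5)) - 5)*((8/3)*(-2)))*(-39) = (√((-4/3 + 25/3) - 5)*(-16/3))*(-39) = (√(7 - 5)*(-16/3))*(-39) = (√2*(-16/3))*(-39) = -16*√2/3*(-39) = 208*√2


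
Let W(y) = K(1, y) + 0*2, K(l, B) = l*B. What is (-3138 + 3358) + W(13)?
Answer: 233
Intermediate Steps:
K(l, B) = B*l
W(y) = y (W(y) = y*1 + 0*2 = y + 0 = y)
(-3138 + 3358) + W(13) = (-3138 + 3358) + 13 = 220 + 13 = 233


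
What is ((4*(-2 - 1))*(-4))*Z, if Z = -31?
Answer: -1488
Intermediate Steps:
((4*(-2 - 1))*(-4))*Z = ((4*(-2 - 1))*(-4))*(-31) = ((4*(-3))*(-4))*(-31) = -12*(-4)*(-31) = 48*(-31) = -1488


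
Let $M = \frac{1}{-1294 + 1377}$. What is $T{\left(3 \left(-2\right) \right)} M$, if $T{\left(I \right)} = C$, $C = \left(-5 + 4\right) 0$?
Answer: $0$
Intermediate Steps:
$M = \frac{1}{83} \approx 0.012048$
$C = 0$ ($C = \left(-1\right) 0 = 0$)
$T{\left(I \right)} = 0$
$T{\left(3 \left(-2\right) \right)} M = 0 \cdot \frac{1}{83} = 0$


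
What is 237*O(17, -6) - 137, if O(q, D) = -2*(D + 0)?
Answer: 2707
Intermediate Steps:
O(q, D) = -2*D
237*O(17, -6) - 137 = 237*(-2*(-6)) - 137 = 237*12 - 137 = 2844 - 137 = 2707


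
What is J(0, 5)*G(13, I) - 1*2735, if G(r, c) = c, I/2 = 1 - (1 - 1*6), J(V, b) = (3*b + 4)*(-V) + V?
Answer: -2735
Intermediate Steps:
J(V, b) = V - V*(4 + 3*b) (J(V, b) = (4 + 3*b)*(-V) + V = -V*(4 + 3*b) + V = V - V*(4 + 3*b))
I = 12 (I = 2*(1 - (1 - 1*6)) = 2*(1 - (1 - 6)) = 2*(1 - 1*(-5)) = 2*(1 + 5) = 2*6 = 12)
J(0, 5)*G(13, I) - 1*2735 = -3*0*(1 + 5)*12 - 1*2735 = -3*0*6*12 - 2735 = 0*12 - 2735 = 0 - 2735 = -2735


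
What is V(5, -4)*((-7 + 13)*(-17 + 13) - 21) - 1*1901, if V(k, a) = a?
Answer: -1721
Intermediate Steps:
V(5, -4)*((-7 + 13)*(-17 + 13) - 21) - 1*1901 = -4*((-7 + 13)*(-17 + 13) - 21) - 1*1901 = -4*(6*(-4) - 21) - 1901 = -4*(-24 - 21) - 1901 = -4*(-45) - 1901 = 180 - 1901 = -1721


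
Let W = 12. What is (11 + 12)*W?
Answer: 276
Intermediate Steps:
(11 + 12)*W = (11 + 12)*12 = 23*12 = 276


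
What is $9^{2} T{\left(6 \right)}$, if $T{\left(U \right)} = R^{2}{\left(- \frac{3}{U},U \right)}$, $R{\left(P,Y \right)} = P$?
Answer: $\frac{81}{4} \approx 20.25$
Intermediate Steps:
$T{\left(U \right)} = \frac{9}{U^{2}}$ ($T{\left(U \right)} = \left(- \frac{3}{U}\right)^{2} = \frac{9}{U^{2}}$)
$9^{2} T{\left(6 \right)} = 9^{2} \cdot \frac{9}{36} = 81 \cdot 9 \cdot \frac{1}{36} = 81 \cdot \frac{1}{4} = \frac{81}{4}$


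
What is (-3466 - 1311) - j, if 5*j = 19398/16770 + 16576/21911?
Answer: -1462864305008/306206225 ≈ -4777.4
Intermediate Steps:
j = 117168183/306206225 (j = (19398/16770 + 16576/21911)/5 = (19398*(1/16770) + 16576*(1/21911))/5 = (3233/2795 + 16576/21911)/5 = (⅕)*(117168183/61241245) = 117168183/306206225 ≈ 0.38264)
(-3466 - 1311) - j = (-3466 - 1311) - 1*117168183/306206225 = -4777 - 117168183/306206225 = -1462864305008/306206225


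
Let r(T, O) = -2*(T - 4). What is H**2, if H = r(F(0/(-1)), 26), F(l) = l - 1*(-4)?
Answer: 0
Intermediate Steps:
F(l) = 4 + l (F(l) = l + 4 = 4 + l)
r(T, O) = 8 - 2*T (r(T, O) = -2*(-4 + T) = 8 - 2*T)
H = 0 (H = 8 - 2*(4 + 0/(-1)) = 8 - 2*(4 + 0*(-1)) = 8 - 2*(4 + 0) = 8 - 2*4 = 8 - 8 = 0)
H**2 = 0**2 = 0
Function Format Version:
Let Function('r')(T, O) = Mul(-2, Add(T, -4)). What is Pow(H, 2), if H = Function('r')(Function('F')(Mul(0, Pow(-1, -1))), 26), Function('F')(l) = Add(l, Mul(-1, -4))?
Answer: 0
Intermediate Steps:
Function('F')(l) = Add(4, l) (Function('F')(l) = Add(l, 4) = Add(4, l))
Function('r')(T, O) = Add(8, Mul(-2, T)) (Function('r')(T, O) = Mul(-2, Add(-4, T)) = Add(8, Mul(-2, T)))
H = 0 (H = Add(8, Mul(-2, Add(4, Mul(0, Pow(-1, -1))))) = Add(8, Mul(-2, Add(4, Mul(0, -1)))) = Add(8, Mul(-2, Add(4, 0))) = Add(8, Mul(-2, 4)) = Add(8, -8) = 0)
Pow(H, 2) = Pow(0, 2) = 0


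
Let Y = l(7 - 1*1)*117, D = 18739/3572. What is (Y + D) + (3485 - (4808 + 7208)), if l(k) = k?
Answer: -27946449/3572 ≈ -7823.8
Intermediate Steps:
D = 18739/3572 (D = 18739*(1/3572) = 18739/3572 ≈ 5.2461)
Y = 702 (Y = (7 - 1*1)*117 = (7 - 1)*117 = 6*117 = 702)
(Y + D) + (3485 - (4808 + 7208)) = (702 + 18739/3572) + (3485 - (4808 + 7208)) = 2526283/3572 + (3485 - 1*12016) = 2526283/3572 + (3485 - 12016) = 2526283/3572 - 8531 = -27946449/3572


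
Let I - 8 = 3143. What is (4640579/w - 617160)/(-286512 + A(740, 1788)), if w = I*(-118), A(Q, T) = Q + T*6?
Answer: 20861439769/9296937272 ≈ 2.2439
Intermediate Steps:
A(Q, T) = Q + 6*T
I = 3151 (I = 8 + 3143 = 3151)
w = -371818 (w = 3151*(-118) = -371818)
(4640579/w - 617160)/(-286512 + A(740, 1788)) = (4640579/(-371818) - 617160)/(-286512 + (740 + 6*1788)) = (4640579*(-1/371818) - 617160)/(-286512 + (740 + 10728)) = (-4640579/371818 - 617160)/(-286512 + 11468) = -229475837459/371818/(-275044) = -229475837459/371818*(-1/275044) = 20861439769/9296937272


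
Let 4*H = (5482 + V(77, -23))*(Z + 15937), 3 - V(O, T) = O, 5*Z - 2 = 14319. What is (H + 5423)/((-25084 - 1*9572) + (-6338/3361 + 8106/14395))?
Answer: -1230084896761413/1676776547564 ≈ -733.60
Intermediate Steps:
Z = 14321/5 (Z = 2/5 + (1/5)*14319 = 2/5 + 14319/5 = 14321/5 ≈ 2864.2)
V(O, T) = 3 - O
H = 127096112/5 (H = ((5482 + (3 - 1*77))*(14321/5 + 15937))/4 = ((5482 + (3 - 77))*(94006/5))/4 = ((5482 - 74)*(94006/5))/4 = (5408*(94006/5))/4 = (1/4)*(508384448/5) = 127096112/5 ≈ 2.5419e+7)
(H + 5423)/((-25084 - 1*9572) + (-6338/3361 + 8106/14395)) = (127096112/5 + 5423)/((-25084 - 1*9572) + (-6338/3361 + 8106/14395)) = 127123227/(5*((-25084 - 9572) + (-6338*1/3361 + 8106*(1/14395)))) = 127123227/(5*(-34656 + (-6338/3361 + 8106/14395))) = 127123227/(5*(-34656 - 63991244/48381595)) = 127123227/(5*(-1676776547564/48381595)) = (127123227/5)*(-48381595/1676776547564) = -1230084896761413/1676776547564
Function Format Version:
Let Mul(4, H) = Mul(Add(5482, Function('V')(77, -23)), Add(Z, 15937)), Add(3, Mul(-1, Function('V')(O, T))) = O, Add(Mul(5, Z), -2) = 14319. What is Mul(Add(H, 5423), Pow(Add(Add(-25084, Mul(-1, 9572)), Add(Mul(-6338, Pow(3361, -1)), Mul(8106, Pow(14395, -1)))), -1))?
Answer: Rational(-1230084896761413, 1676776547564) ≈ -733.60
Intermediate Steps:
Z = Rational(14321, 5) (Z = Add(Rational(2, 5), Mul(Rational(1, 5), 14319)) = Add(Rational(2, 5), Rational(14319, 5)) = Rational(14321, 5) ≈ 2864.2)
Function('V')(O, T) = Add(3, Mul(-1, O))
H = Rational(127096112, 5) (H = Mul(Rational(1, 4), Mul(Add(5482, Add(3, Mul(-1, 77))), Add(Rational(14321, 5), 15937))) = Mul(Rational(1, 4), Mul(Add(5482, Add(3, -77)), Rational(94006, 5))) = Mul(Rational(1, 4), Mul(Add(5482, -74), Rational(94006, 5))) = Mul(Rational(1, 4), Mul(5408, Rational(94006, 5))) = Mul(Rational(1, 4), Rational(508384448, 5)) = Rational(127096112, 5) ≈ 2.5419e+7)
Mul(Add(H, 5423), Pow(Add(Add(-25084, Mul(-1, 9572)), Add(Mul(-6338, Pow(3361, -1)), Mul(8106, Pow(14395, -1)))), -1)) = Mul(Add(Rational(127096112, 5), 5423), Pow(Add(Add(-25084, Mul(-1, 9572)), Add(Mul(-6338, Pow(3361, -1)), Mul(8106, Pow(14395, -1)))), -1)) = Mul(Rational(127123227, 5), Pow(Add(Add(-25084, -9572), Add(Mul(-6338, Rational(1, 3361)), Mul(8106, Rational(1, 14395)))), -1)) = Mul(Rational(127123227, 5), Pow(Add(-34656, Add(Rational(-6338, 3361), Rational(8106, 14395))), -1)) = Mul(Rational(127123227, 5), Pow(Add(-34656, Rational(-63991244, 48381595)), -1)) = Mul(Rational(127123227, 5), Pow(Rational(-1676776547564, 48381595), -1)) = Mul(Rational(127123227, 5), Rational(-48381595, 1676776547564)) = Rational(-1230084896761413, 1676776547564)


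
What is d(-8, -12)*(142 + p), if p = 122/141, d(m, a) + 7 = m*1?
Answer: -100720/47 ≈ -2143.0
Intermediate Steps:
d(m, a) = -7 + m (d(m, a) = -7 + m*1 = -7 + m)
p = 122/141 (p = 122*(1/141) = 122/141 ≈ 0.86525)
d(-8, -12)*(142 + p) = (-7 - 8)*(142 + 122/141) = -15*20144/141 = -100720/47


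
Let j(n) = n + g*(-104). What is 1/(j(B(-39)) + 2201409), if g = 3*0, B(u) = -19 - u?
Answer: 1/2201429 ≈ 4.5425e-7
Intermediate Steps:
g = 0
j(n) = n (j(n) = n + 0*(-104) = n + 0 = n)
1/(j(B(-39)) + 2201409) = 1/((-19 - 1*(-39)) + 2201409) = 1/((-19 + 39) + 2201409) = 1/(20 + 2201409) = 1/2201429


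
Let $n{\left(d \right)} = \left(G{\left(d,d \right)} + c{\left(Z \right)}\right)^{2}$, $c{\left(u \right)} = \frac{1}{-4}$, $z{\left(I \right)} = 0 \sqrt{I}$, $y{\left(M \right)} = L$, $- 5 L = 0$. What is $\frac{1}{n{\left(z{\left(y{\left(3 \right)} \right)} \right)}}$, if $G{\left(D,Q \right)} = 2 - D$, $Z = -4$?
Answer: $\frac{16}{49} \approx 0.32653$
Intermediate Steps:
$L = 0$ ($L = \left(- \frac{1}{5}\right) 0 = 0$)
$y{\left(M \right)} = 0$
$z{\left(I \right)} = 0$
$c{\left(u \right)} = - \frac{1}{4}$
$n{\left(d \right)} = \left(\frac{7}{4} - d\right)^{2}$ ($n{\left(d \right)} = \left(\left(2 - d\right) - \frac{1}{4}\right)^{2} = \left(\frac{7}{4} - d\right)^{2}$)
$\frac{1}{n{\left(z{\left(y{\left(3 \right)} \right)} \right)}} = \frac{1}{\frac{1}{16} \left(-7 + 4 \cdot 0\right)^{2}} = \frac{1}{\frac{1}{16} \left(-7 + 0\right)^{2}} = \frac{1}{\frac{1}{16} \left(-7\right)^{2}} = \frac{1}{\frac{1}{16} \cdot 49} = \frac{1}{\frac{49}{16}} = \frac{16}{49}$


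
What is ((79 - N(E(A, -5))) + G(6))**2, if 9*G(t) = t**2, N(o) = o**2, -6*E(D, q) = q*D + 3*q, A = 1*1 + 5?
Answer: 11449/16 ≈ 715.56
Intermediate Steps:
A = 6 (A = 1 + 5 = 6)
E(D, q) = -q/2 - D*q/6 (E(D, q) = -(q*D + 3*q)/6 = -(D*q + 3*q)/6 = -(3*q + D*q)/6 = -q/2 - D*q/6)
G(t) = t**2/9
((79 - N(E(A, -5))) + G(6))**2 = ((79 - (-1/6*(-5)*(3 + 6))**2) + (1/9)*6**2)**2 = ((79 - (-1/6*(-5)*9)**2) + (1/9)*36)**2 = ((79 - (15/2)**2) + 4)**2 = ((79 - 1*225/4) + 4)**2 = ((79 - 225/4) + 4)**2 = (91/4 + 4)**2 = (107/4)**2 = 11449/16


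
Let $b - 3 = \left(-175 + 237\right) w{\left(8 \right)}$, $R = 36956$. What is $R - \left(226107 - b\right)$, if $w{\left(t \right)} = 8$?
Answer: $-188652$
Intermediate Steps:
$b = 499$ ($b = 3 + \left(-175 + 237\right) 8 = 3 + 62 \cdot 8 = 3 + 496 = 499$)
$R - \left(226107 - b\right) = 36956 - \left(226107 - 499\right) = 36956 - 225608 = -188652$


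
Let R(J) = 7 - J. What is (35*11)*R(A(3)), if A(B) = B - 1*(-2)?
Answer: 770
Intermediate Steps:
A(B) = 2 + B (A(B) = B + 2 = 2 + B)
(35*11)*R(A(3)) = (35*11)*(7 - (2 + 3)) = 385*(7 - 1*5) = 385*(7 - 5) = 385*2 = 770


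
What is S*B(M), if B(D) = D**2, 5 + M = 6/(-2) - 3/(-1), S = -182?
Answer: -4550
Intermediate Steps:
M = -5 (M = -5 + (6/(-2) - 3/(-1)) = -5 + (6*(-1/2) - 3*(-1)) = -5 + (-3 + 3) = -5 + 0 = -5)
S*B(M) = -182*(-5)**2 = -182*25 = -4550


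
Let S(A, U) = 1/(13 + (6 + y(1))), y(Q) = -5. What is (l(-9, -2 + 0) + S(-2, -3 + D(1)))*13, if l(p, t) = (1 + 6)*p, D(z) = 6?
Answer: -11453/14 ≈ -818.07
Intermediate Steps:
l(p, t) = 7*p
S(A, U) = 1/14 (S(A, U) = 1/(13 + (6 - 5)) = 1/(13 + 1) = 1/14)
(l(-9, -2 + 0) + S(-2, -3 + D(1)))*13 = (7*(-9) + 1/14)*13 = (-63 + 1/14)*13 = -881/14*13 = -11453/14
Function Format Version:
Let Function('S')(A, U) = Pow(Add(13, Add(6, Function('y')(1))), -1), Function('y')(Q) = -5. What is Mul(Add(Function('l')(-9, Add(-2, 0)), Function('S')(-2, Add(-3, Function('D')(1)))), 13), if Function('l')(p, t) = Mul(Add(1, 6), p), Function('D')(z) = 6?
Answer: Rational(-11453, 14) ≈ -818.07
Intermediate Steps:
Function('l')(p, t) = Mul(7, p)
Function('S')(A, U) = Rational(1, 14) (Function('S')(A, U) = Pow(Add(13, Add(6, -5)), -1) = Pow(Add(13, 1), -1) = Pow(14, -1) = Rational(1, 14))
Mul(Add(Function('l')(-9, Add(-2, 0)), Function('S')(-2, Add(-3, Function('D')(1)))), 13) = Mul(Add(Mul(7, -9), Rational(1, 14)), 13) = Mul(Add(-63, Rational(1, 14)), 13) = Mul(Rational(-881, 14), 13) = Rational(-11453, 14)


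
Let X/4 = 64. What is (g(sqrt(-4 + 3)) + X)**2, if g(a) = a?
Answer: (256 + I)**2 ≈ 65535.0 + 512.0*I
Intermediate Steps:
X = 256 (X = 4*64 = 256)
(g(sqrt(-4 + 3)) + X)**2 = (sqrt(-4 + 3) + 256)**2 = (sqrt(-1) + 256)**2 = (I + 256)**2 = (256 + I)**2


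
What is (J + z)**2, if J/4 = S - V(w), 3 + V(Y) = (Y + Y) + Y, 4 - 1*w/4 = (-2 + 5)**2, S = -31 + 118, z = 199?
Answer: 638401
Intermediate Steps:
S = 87
w = -20 (w = 16 - 4*(-2 + 5)**2 = 16 - 4*3**2 = 16 - 4*9 = 16 - 36 = -20)
V(Y) = -3 + 3*Y (V(Y) = -3 + ((Y + Y) + Y) = -3 + (2*Y + Y) = -3 + 3*Y)
J = 600 (J = 4*(87 - (-3 + 3*(-20))) = 4*(87 - (-3 - 60)) = 4*(87 - 1*(-63)) = 4*(87 + 63) = 4*150 = 600)
(J + z)**2 = (600 + 199)**2 = 799**2 = 638401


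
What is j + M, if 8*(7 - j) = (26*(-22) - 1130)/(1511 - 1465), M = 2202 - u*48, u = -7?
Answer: 20397/8 ≈ 2549.6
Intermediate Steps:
M = 2538 (M = 2202 - (-7)*48 = 2202 - 1*(-336) = 2202 + 336 = 2538)
j = 93/8 (j = 7 - (26*(-22) - 1130)/(8*(1511 - 1465)) = 7 - (-572 - 1130)/(8*46) = 7 - (-851)/(4*46) = 7 - ⅛*(-37) = 7 + 37/8 = 93/8 ≈ 11.625)
j + M = 93/8 + 2538 = 20397/8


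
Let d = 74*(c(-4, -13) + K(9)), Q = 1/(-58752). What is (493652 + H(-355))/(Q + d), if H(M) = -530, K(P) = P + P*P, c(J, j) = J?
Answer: 4138843392/53413961 ≈ 77.486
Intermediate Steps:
Q = -1/58752 ≈ -1.7021e-5
K(P) = P + P²
d = 6364 (d = 74*(-4 + 9*(1 + 9)) = 74*(-4 + 9*10) = 74*(-4 + 90) = 74*86 = 6364)
(493652 + H(-355))/(Q + d) = (493652 - 530)/(-1/58752 + 6364) = 493122/(373897727/58752) = 493122*(58752/373897727) = 4138843392/53413961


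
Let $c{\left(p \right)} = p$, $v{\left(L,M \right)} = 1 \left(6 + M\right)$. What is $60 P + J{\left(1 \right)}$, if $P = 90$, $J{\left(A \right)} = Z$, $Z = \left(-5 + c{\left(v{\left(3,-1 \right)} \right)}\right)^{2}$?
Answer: $5400$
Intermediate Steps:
$v{\left(L,M \right)} = 6 + M$
$Z = 0$ ($Z = \left(-5 + \left(6 - 1\right)\right)^{2} = \left(-5 + 5\right)^{2} = 0^{2} = 0$)
$J{\left(A \right)} = 0$
$60 P + J{\left(1 \right)} = 60 \cdot 90 + 0 = 5400 + 0 = 5400$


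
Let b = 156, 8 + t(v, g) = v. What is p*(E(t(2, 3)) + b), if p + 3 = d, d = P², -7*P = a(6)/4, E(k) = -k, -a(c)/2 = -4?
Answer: -23166/49 ≈ -472.78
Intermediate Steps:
a(c) = 8 (a(c) = -2*(-4) = 8)
t(v, g) = -8 + v
P = -2/7 (P = -8/(7*4) = -⅐*2 = -2/7 ≈ -0.28571)
d = 4/49 (d = (-2/7)² = 4/49 ≈ 0.081633)
p = -143/49 (p = -3 + 4/49 = -143/49 ≈ -2.9184)
p*(E(t(2, 3)) + b) = -143*(-(-8 + 2) + 156)/49 = -143*(-1*(-6) + 156)/49 = -143*(6 + 156)/49 = -143/49*162 = -23166/49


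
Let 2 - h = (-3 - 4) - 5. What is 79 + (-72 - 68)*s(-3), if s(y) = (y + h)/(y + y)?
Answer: 1007/3 ≈ 335.67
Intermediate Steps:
h = 14 (h = 2 - ((-3 - 4) - 5) = 2 - (-7 - 5) = 2 - 1*(-12) = 2 + 12 = 14)
s(y) = (14 + y)/(2*y) (s(y) = (y + 14)/(y + y) = (14 + y)/((2*y)) = (14 + y)*(1/(2*y)) = (14 + y)/(2*y))
79 + (-72 - 68)*s(-3) = 79 + (-72 - 68)*((½)*(14 - 3)/(-3)) = 79 - 70*(-1)*11/3 = 79 - 140*(-11/6) = 79 + 770/3 = 1007/3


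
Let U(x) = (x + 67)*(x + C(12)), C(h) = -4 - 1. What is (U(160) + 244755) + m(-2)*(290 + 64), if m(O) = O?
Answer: 279232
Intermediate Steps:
C(h) = -5
U(x) = (-5 + x)*(67 + x) (U(x) = (x + 67)*(x - 5) = (67 + x)*(-5 + x) = (-5 + x)*(67 + x))
(U(160) + 244755) + m(-2)*(290 + 64) = ((-335 + 160**2 + 62*160) + 244755) - 2*(290 + 64) = ((-335 + 25600 + 9920) + 244755) - 2*354 = (35185 + 244755) - 708 = 279940 - 708 = 279232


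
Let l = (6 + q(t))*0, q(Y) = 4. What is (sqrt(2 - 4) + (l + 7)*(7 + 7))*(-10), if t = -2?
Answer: -980 - 10*I*sqrt(2) ≈ -980.0 - 14.142*I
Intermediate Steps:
l = 0 (l = (6 + 4)*0 = 10*0 = 0)
(sqrt(2 - 4) + (l + 7)*(7 + 7))*(-10) = (sqrt(2 - 4) + (0 + 7)*(7 + 7))*(-10) = (sqrt(-2) + 7*14)*(-10) = (I*sqrt(2) + 98)*(-10) = (98 + I*sqrt(2))*(-10) = -980 - 10*I*sqrt(2)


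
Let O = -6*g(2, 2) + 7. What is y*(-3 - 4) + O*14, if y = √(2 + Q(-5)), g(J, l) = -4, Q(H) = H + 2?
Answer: 434 - 7*I ≈ 434.0 - 7.0*I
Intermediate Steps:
Q(H) = 2 + H
O = 31 (O = -6*(-4) + 7 = 24 + 7 = 31)
y = I (y = √(2 + (2 - 5)) = √(2 - 3) = √(-1) = I ≈ 1.0*I)
y*(-3 - 4) + O*14 = I*(-3 - 4) + 31*14 = I*(-7) + 434 = -7*I + 434 = 434 - 7*I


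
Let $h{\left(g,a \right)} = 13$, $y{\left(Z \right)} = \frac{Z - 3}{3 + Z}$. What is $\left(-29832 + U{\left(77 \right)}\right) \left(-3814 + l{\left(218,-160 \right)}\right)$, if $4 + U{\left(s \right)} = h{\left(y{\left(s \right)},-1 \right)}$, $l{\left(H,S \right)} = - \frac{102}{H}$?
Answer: $\frac{12399717471}{109} \approx 1.1376 \cdot 10^{8}$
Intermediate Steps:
$y{\left(Z \right)} = \frac{-3 + Z}{3 + Z}$
$U{\left(s \right)} = 9$ ($U{\left(s \right)} = -4 + 13 = 9$)
$\left(-29832 + U{\left(77 \right)}\right) \left(-3814 + l{\left(218,-160 \right)}\right) = \left(-29832 + 9\right) \left(-3814 - \frac{102}{218}\right) = - 29823 \left(-3814 - \frac{51}{109}\right) = \left(-29823\right) \left(- \frac{415777}{109}\right) = \frac{12399717471}{109}$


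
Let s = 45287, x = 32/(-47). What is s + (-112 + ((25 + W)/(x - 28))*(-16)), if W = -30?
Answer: 15223035/337 ≈ 45172.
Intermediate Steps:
x = -32/47 (x = 32*(-1/47) = -32/47 ≈ -0.68085)
s + (-112 + ((25 + W)/(x - 28))*(-16)) = 45287 + (-112 + ((25 - 30)/(-32/47 - 28))*(-16)) = 45287 + (-112 - 5/(-1348/47)*(-16)) = 45287 + (-112 - 5*(-47/1348)*(-16)) = 45287 + (-112 + (235/1348)*(-16)) = 45287 + (-112 - 940/337) = 45287 - 38684/337 = 15223035/337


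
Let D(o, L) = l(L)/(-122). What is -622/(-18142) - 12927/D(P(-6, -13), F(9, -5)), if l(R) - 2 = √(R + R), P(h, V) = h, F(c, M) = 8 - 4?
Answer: -7152909526/9071 + 788547*√2 ≈ 3.2663e+5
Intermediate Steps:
F(c, M) = 4
l(R) = 2 + √2*√R (l(R) = 2 + √(R + R) = 2 + √(2*R) = 2 + √2*√R)
D(o, L) = -1/61 - √2*√L/122 (D(o, L) = (2 + √2*√L)/(-122) = (2 + √2*√L)*(-1/122) = -1/61 - √2*√L/122)
-622/(-18142) - 12927/D(P(-6, -13), F(9, -5)) = -622/(-18142) - 12927/(-1/61 - √2*√4/122) = -622*(-1/18142) - 12927/(-1/61 - 1/122*√2*2) = 311/9071 - 12927/(-1/61 - √2/61)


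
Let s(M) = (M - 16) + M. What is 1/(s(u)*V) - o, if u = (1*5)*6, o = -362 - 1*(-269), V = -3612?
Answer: 14780303/158928 ≈ 93.000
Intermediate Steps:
o = -93 (o = -362 + 269 = -93)
u = 30 (u = 5*6 = 30)
s(M) = -16 + 2*M (s(M) = (-16 + M) + M = -16 + 2*M)
1/(s(u)*V) - o = 1/((-16 + 2*30)*(-3612)) - 1*(-93) = -1/3612/(-16 + 60) + 93 = -1/3612/44 + 93 = (1/44)*(-1/3612) + 93 = -1/158928 + 93 = 14780303/158928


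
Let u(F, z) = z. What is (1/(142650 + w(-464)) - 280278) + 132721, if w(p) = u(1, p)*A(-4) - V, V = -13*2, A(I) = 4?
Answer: -20778976739/140820 ≈ -1.4756e+5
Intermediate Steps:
V = -26
w(p) = 26 + 4*p (w(p) = p*4 - 1*(-26) = 4*p + 26 = 26 + 4*p)
(1/(142650 + w(-464)) - 280278) + 132721 = (1/(142650 + (26 + 4*(-464))) - 280278) + 132721 = (1/(142650 + (26 - 1856)) - 280278) + 132721 = (1/(142650 - 1830) - 280278) + 132721 = (1/140820 - 280278) + 132721 = -39468747959/140820 + 132721 = -20778976739/140820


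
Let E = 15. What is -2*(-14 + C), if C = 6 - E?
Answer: 46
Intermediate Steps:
C = -9 (C = 6 - 1*15 = 6 - 15 = -9)
-2*(-14 + C) = -2*(-14 - 9) = -2*(-23) = 46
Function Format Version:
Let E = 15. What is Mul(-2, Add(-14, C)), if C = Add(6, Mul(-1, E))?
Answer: 46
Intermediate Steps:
C = -9 (C = Add(6, Mul(-1, 15)) = Add(6, -15) = -9)
Mul(-2, Add(-14, C)) = Mul(-2, Add(-14, -9)) = Mul(-2, -23) = 46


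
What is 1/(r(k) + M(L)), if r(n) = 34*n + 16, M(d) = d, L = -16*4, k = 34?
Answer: 1/1108 ≈ 0.00090253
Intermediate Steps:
L = -64
r(n) = 16 + 34*n
1/(r(k) + M(L)) = 1/((16 + 34*34) - 64) = 1/((16 + 1156) - 64) = 1/(1172 - 64) = 1/1108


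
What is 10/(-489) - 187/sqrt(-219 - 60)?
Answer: -10/489 + 187*I*sqrt(31)/93 ≈ -0.02045 + 11.195*I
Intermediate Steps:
10/(-489) - 187/sqrt(-219 - 60) = 10*(-1/489) - 187*(-I*sqrt(31)/93) = -10/489 - 187*(-I*sqrt(31)/93) = -10/489 - (-187)*I*sqrt(31)/93 = -10/489 + 187*I*sqrt(31)/93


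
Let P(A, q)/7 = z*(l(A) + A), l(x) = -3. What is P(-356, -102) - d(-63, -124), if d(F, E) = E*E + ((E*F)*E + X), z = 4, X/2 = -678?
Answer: 944616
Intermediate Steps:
X = -1356 (X = 2*(-678) = -1356)
P(A, q) = -84 + 28*A (P(A, q) = 7*(4*(-3 + A)) = 7*(-12 + 4*A) = -84 + 28*A)
d(F, E) = -1356 + E**2 + F*E**2 (d(F, E) = E*E + ((E*F)*E - 1356) = E**2 + (F*E**2 - 1356) = E**2 + (-1356 + F*E**2) = -1356 + E**2 + F*E**2)
P(-356, -102) - d(-63, -124) = (-84 + 28*(-356)) - (-1356 + (-124)**2 - 63*(-124)**2) = (-84 - 9968) - (-1356 + 15376 - 63*15376) = -10052 - (-1356 + 15376 - 968688) = -10052 - 1*(-954668) = -10052 + 954668 = 944616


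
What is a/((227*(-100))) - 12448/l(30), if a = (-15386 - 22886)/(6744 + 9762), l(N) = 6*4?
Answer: -24292150516/46835775 ≈ -518.67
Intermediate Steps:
l(N) = 24
a = -19136/8253 (a = -38272/16506 = -38272*1/16506 = -19136/8253 ≈ -2.3187)
a/((227*(-100))) - 12448/l(30) = -19136/(8253*(227*(-100))) - 12448/24 = -19136/8253/(-22700) - 12448*1/24 = -19136/8253*(-1/22700) - 1556/3 = 4784/46835775 - 1556/3 = -24292150516/46835775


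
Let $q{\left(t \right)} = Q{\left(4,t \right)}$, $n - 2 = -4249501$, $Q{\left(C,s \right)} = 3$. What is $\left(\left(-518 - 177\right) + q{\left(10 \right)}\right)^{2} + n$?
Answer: $-3770635$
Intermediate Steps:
$n = -4249499$ ($n = 2 - 4249501 = -4249499$)
$q{\left(t \right)} = 3$
$\left(\left(-518 - 177\right) + q{\left(10 \right)}\right)^{2} + n = \left(\left(-518 - 177\right) + 3\right)^{2} - 4249499 = \left(-695 + 3\right)^{2} - 4249499 = \left(-692\right)^{2} - 4249499 = 478864 - 4249499 = -3770635$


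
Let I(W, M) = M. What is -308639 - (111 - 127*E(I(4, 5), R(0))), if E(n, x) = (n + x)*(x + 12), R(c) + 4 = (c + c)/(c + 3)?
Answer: -307734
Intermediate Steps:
R(c) = -4 + 2*c/(3 + c) (R(c) = -4 + (c + c)/(c + 3) = -4 + (2*c)/(3 + c) = -4 + 2*c/(3 + c))
E(n, x) = (12 + x)*(n + x) (E(n, x) = (n + x)*(12 + x) = (12 + x)*(n + x))
-308639 - (111 - 127*E(I(4, 5), R(0))) = -308639 - (111 - 127*((2*(-6 - 1*0)/(3 + 0))² + 12*5 + 12*(2*(-6 - 1*0)/(3 + 0)) + 5*(2*(-6 - 1*0)/(3 + 0)))) = -308639 - (111 - 127*((2*(-6 + 0)/3)² + 60 + 12*(2*(-6 + 0)/3) + 5*(2*(-6 + 0)/3))) = -308639 - (111 - 127*((2*(⅓)*(-6))² + 60 + 12*(2*(⅓)*(-6)) + 5*(2*(⅓)*(-6)))) = -308639 - (111 - 127*((-4)² + 60 + 12*(-4) + 5*(-4))) = -308639 - (111 - 127*(16 + 60 - 48 - 20)) = -308639 - (111 - 127*8) = -308639 - (111 - 1016) = -308639 - 1*(-905) = -308639 + 905 = -307734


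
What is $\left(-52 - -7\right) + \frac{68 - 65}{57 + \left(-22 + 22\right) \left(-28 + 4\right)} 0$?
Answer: $-45$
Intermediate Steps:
$\left(-52 - -7\right) + \frac{68 - 65}{57 + \left(-22 + 22\right) \left(-28 + 4\right)} 0 = \left(-52 + 7\right) + \frac{3}{57 + 0 \left(-24\right)} 0 = -45 + \frac{3}{57 + 0} \cdot 0 = -45 + \frac{3}{57} \cdot 0 = -45 + 3 \cdot \frac{1}{57} \cdot 0 = -45 + \frac{1}{19} \cdot 0 = -45 + 0 = -45$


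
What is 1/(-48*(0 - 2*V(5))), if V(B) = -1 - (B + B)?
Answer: -1/1056 ≈ -0.00094697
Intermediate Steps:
V(B) = -1 - 2*B
1/(-48*(0 - 2*V(5))) = 1/(-48*(0 - 2*(-1 - 2*5))) = 1/(-48*(0 - 2*(-1 - 10))) = 1/(-48*(0 - 2*(-11))) = 1/(-48*(0 + 22)) = 1/(-48*22) = 1/(-1056) = -1/1056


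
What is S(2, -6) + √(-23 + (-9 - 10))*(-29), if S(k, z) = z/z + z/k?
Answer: -2 - 29*I*√42 ≈ -2.0 - 187.94*I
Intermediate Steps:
S(k, z) = 1 + z/k
S(2, -6) + √(-23 + (-9 - 10))*(-29) = (2 - 6)/2 + √(-23 + (-9 - 10))*(-29) = (½)*(-4) + √(-23 - 19)*(-29) = -2 + √(-42)*(-29) = -2 + (I*√42)*(-29) = -2 - 29*I*√42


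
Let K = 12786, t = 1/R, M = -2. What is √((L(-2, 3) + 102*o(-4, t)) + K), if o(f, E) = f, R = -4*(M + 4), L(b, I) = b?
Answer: 2*√3094 ≈ 111.25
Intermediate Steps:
R = -8 (R = -4*(-2 + 4) = -4*2 = -8)
t = -⅛ (t = 1/(-8) = -⅛ ≈ -0.12500)
√((L(-2, 3) + 102*o(-4, t)) + K) = √((-2 + 102*(-4)) + 12786) = √((-2 - 408) + 12786) = √(-410 + 12786) = √12376 = 2*√3094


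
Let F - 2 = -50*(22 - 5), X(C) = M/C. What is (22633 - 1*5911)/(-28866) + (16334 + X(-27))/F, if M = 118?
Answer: -546245263/27538164 ≈ -19.836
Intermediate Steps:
X(C) = 118/C
F = -848 (F = 2 - 50*(22 - 5) = 2 - 50*17 = 2 - 850 = -848)
(22633 - 1*5911)/(-28866) + (16334 + X(-27))/F = (22633 - 1*5911)/(-28866) + (16334 + 118/(-27))/(-848) = (22633 - 5911)*(-1/28866) + (16334 + 118*(-1/27))*(-1/848) = 16722*(-1/28866) + (16334 - 118/27)*(-1/848) = -2787/4811 + (440900/27)*(-1/848) = -2787/4811 - 110225/5724 = -546245263/27538164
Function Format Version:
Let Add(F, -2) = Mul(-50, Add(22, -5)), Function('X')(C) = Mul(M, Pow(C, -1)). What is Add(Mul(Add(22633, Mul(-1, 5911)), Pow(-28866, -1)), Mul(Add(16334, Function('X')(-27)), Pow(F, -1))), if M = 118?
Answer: Rational(-546245263, 27538164) ≈ -19.836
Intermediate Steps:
Function('X')(C) = Mul(118, Pow(C, -1))
F = -848 (F = Add(2, Mul(-50, Add(22, -5))) = Add(2, Mul(-50, 17)) = Add(2, -850) = -848)
Add(Mul(Add(22633, Mul(-1, 5911)), Pow(-28866, -1)), Mul(Add(16334, Function('X')(-27)), Pow(F, -1))) = Add(Mul(Add(22633, Mul(-1, 5911)), Pow(-28866, -1)), Mul(Add(16334, Mul(118, Pow(-27, -1))), Pow(-848, -1))) = Add(Mul(Add(22633, -5911), Rational(-1, 28866)), Mul(Add(16334, Mul(118, Rational(-1, 27))), Rational(-1, 848))) = Add(Mul(16722, Rational(-1, 28866)), Mul(Add(16334, Rational(-118, 27)), Rational(-1, 848))) = Add(Rational(-2787, 4811), Mul(Rational(440900, 27), Rational(-1, 848))) = Add(Rational(-2787, 4811), Rational(-110225, 5724)) = Rational(-546245263, 27538164)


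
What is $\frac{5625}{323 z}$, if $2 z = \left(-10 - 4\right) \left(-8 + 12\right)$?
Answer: $- \frac{5625}{9044} \approx -0.62196$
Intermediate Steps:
$z = -28$ ($z = \frac{\left(-10 - 4\right) \left(-8 + 12\right)}{2} = \frac{\left(-14\right) 4}{2} = \frac{1}{2} \left(-56\right) = -28$)
$\frac{5625}{323 z} = \frac{5625}{323 \left(-28\right)} = \frac{5625}{-9044} = 5625 \left(- \frac{1}{9044}\right) = - \frac{5625}{9044}$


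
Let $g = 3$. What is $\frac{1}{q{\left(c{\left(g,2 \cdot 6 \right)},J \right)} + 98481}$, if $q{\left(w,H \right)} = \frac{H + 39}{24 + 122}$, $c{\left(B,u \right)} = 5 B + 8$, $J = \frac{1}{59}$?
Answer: $\frac{4307}{424158818} \approx 1.0154 \cdot 10^{-5}$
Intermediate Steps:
$J = \frac{1}{59} \approx 0.016949$
$c{\left(B,u \right)} = 8 + 5 B$
$q{\left(w,H \right)} = \frac{39}{146} + \frac{H}{146}$ ($q{\left(w,H \right)} = \frac{39 + H}{146} = \left(39 + H\right) \frac{1}{146} = \frac{39}{146} + \frac{H}{146}$)
$\frac{1}{q{\left(c{\left(g,2 \cdot 6 \right)},J \right)} + 98481} = \frac{1}{\left(\frac{39}{146} + \frac{1}{146} \cdot \frac{1}{59}\right) + 98481} = \frac{1}{\left(\frac{39}{146} + \frac{1}{8614}\right) + 98481} = \frac{1}{\frac{1151}{4307} + 98481} = \frac{1}{\frac{424158818}{4307}} = \frac{4307}{424158818}$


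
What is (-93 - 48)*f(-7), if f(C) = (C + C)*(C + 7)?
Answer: 0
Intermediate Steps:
f(C) = 2*C*(7 + C) (f(C) = (2*C)*(7 + C) = 2*C*(7 + C))
(-93 - 48)*f(-7) = (-93 - 48)*(2*(-7)*(7 - 7)) = -282*(-7)*0 = -141*0 = 0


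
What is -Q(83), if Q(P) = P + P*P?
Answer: -6972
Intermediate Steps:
Q(P) = P + P**2
-Q(83) = -83*(1 + 83) = -83*84 = -1*6972 = -6972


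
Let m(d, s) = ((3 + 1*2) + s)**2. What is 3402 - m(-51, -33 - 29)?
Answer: 153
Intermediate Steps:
m(d, s) = (5 + s)**2 (m(d, s) = ((3 + 2) + s)**2 = (5 + s)**2)
3402 - m(-51, -33 - 29) = 3402 - (5 + (-33 - 29))**2 = 3402 - (5 - 62)**2 = 3402 - 1*(-57)**2 = 3402 - 1*3249 = 3402 - 3249 = 153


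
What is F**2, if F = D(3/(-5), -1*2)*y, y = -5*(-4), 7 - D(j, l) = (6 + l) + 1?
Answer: 1600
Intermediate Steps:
D(j, l) = -l (D(j, l) = 7 - ((6 + l) + 1) = 7 - (7 + l) = 7 + (-7 - l) = -l)
y = 20
F = 40 (F = -(-1)*2*20 = -1*(-2)*20 = 2*20 = 40)
F**2 = 40**2 = 1600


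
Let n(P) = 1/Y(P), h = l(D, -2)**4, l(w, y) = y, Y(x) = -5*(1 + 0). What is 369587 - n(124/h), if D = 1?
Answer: 1847936/5 ≈ 3.6959e+5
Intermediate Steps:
Y(x) = -5 (Y(x) = -5*1 = -5)
h = 16 (h = (-2)**4 = 16)
n(P) = -1/5 (n(P) = 1/(-5) = -1/5)
369587 - n(124/h) = 369587 - 1*(-1/5) = 369587 + 1/5 = 1847936/5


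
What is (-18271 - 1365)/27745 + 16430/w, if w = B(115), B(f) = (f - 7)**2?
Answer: 113408023/161808840 ≈ 0.70088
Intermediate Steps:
B(f) = (-7 + f)**2
w = 11664 (w = (-7 + 115)**2 = 108**2 = 11664)
(-18271 - 1365)/27745 + 16430/w = (-18271 - 1365)/27745 + 16430/11664 = -19636*1/27745 + 16430*(1/11664) = -19636/27745 + 8215/5832 = 113408023/161808840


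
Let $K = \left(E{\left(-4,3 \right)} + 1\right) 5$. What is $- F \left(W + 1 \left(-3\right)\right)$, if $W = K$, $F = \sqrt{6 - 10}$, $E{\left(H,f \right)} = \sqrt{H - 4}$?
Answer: $- 4 i + 20 \sqrt{2} \approx 28.284 - 4.0 i$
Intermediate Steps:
$E{\left(H,f \right)} = \sqrt{-4 + H}$
$F = 2 i$ ($F = \sqrt{-4} = 2 i \approx 2.0 i$)
$K = 5 + 10 i \sqrt{2}$ ($K = \left(\sqrt{-4 - 4} + 1\right) 5 = \left(\sqrt{-8} + 1\right) 5 = \left(2 i \sqrt{2} + 1\right) 5 = \left(1 + 2 i \sqrt{2}\right) 5 = 5 + 10 i \sqrt{2} \approx 5.0 + 14.142 i$)
$W = 5 + 10 i \sqrt{2} \approx 5.0 + 14.142 i$
$- F \left(W + 1 \left(-3\right)\right) = - 2 i \left(\left(5 + 10 i \sqrt{2}\right) + 1 \left(-3\right)\right) = - 2 i \left(\left(5 + 10 i \sqrt{2}\right) - 3\right) = - 2 i \left(2 + 10 i \sqrt{2}\right)$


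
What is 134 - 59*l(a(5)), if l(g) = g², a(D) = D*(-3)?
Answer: -13141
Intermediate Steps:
a(D) = -3*D
134 - 59*l(a(5)) = 134 - 59*(-3*5)² = 134 - 59*(-15)² = 134 - 59*225 = 134 - 13275 = -13141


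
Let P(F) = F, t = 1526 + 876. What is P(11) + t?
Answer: 2413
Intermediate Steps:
t = 2402
P(11) + t = 11 + 2402 = 2413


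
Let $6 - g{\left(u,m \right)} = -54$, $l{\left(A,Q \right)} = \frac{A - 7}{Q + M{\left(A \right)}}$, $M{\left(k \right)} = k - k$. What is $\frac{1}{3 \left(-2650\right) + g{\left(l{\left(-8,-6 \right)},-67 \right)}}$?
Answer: $- \frac{1}{7890} \approx -0.00012674$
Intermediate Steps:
$M{\left(k \right)} = 0$
$l{\left(A,Q \right)} = \frac{-7 + A}{Q}$ ($l{\left(A,Q \right)} = \frac{A - 7}{Q + 0} = \frac{-7 + A}{Q}$)
$g{\left(u,m \right)} = 60$ ($g{\left(u,m \right)} = 6 - -54 = 6 + 54 = 60$)
$\frac{1}{3 \left(-2650\right) + g{\left(l{\left(-8,-6 \right)},-67 \right)}} = \frac{1}{3 \left(-2650\right) + 60} = \frac{1}{-7950 + 60} = \frac{1}{-7890} = - \frac{1}{7890}$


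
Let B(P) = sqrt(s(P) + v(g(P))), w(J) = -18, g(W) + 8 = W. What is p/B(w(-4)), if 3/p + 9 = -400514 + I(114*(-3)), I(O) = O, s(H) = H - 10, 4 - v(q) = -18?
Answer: I*sqrt(6)/801730 ≈ 3.0553e-6*I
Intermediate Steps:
g(W) = -8 + W
v(q) = 22 (v(q) = 4 - 1*(-18) = 4 + 18 = 22)
s(H) = -10 + H
B(P) = sqrt(12 + P) (B(P) = sqrt((-10 + P) + 22) = sqrt(12 + P))
p = -3/400865 (p = 3/(-9 + (-400514 + 114*(-3))) = 3/(-9 + (-400514 - 342)) = 3/(-9 - 400856) = 3/(-400865) = 3*(-1/400865) = -3/400865 ≈ -7.4838e-6)
p/B(w(-4)) = -3/(400865*sqrt(12 - 18)) = -3*(-I*sqrt(6)/6)/400865 = -(-1)*I*sqrt(6)/801730 = I*sqrt(6)/801730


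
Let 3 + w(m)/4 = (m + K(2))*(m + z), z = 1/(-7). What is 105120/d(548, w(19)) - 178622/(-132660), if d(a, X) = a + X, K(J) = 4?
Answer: 93708871/1967130 ≈ 47.637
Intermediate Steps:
z = -⅐ ≈ -0.14286
w(m) = -12 + 4*(4 + m)*(-⅐ + m) (w(m) = -12 + 4*((m + 4)*(m - ⅐)) = -12 + 4*((4 + m)*(-⅐ + m)) = -12 + 4*(4 + m)*(-⅐ + m))
d(a, X) = X + a
105120/d(548, w(19)) - 178622/(-132660) = 105120/((-100/7 + 4*19² + (108/7)*19) + 548) - 178622/(-132660) = 105120/((-100/7 + 4*361 + 2052/7) + 548) - 178622*(-1/132660) = 105120/((-100/7 + 1444 + 2052/7) + 548) + 1333/990 = 105120/(12060/7 + 548) + 1333/990 = 105120/(15896/7) + 1333/990 = 105120*(7/15896) + 1333/990 = 91980/1987 + 1333/990 = 93708871/1967130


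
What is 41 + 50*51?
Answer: 2591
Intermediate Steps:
41 + 50*51 = 41 + 2550 = 2591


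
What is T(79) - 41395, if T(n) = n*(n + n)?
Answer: -28913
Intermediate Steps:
T(n) = 2*n**2 (T(n) = n*(2*n) = 2*n**2)
T(79) - 41395 = 2*79**2 - 41395 = 2*6241 - 41395 = 12482 - 41395 = -28913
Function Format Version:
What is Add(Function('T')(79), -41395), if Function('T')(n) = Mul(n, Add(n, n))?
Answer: -28913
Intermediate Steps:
Function('T')(n) = Mul(2, Pow(n, 2)) (Function('T')(n) = Mul(n, Mul(2, n)) = Mul(2, Pow(n, 2)))
Add(Function('T')(79), -41395) = Add(Mul(2, Pow(79, 2)), -41395) = Add(Mul(2, 6241), -41395) = Add(12482, -41395) = -28913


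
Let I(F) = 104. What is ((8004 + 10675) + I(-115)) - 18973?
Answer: -190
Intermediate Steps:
((8004 + 10675) + I(-115)) - 18973 = ((8004 + 10675) + 104) - 18973 = (18679 + 104) - 18973 = 18783 - 18973 = -190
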